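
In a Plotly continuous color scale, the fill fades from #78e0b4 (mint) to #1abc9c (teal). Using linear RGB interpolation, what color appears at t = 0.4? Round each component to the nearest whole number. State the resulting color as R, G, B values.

(82, 210, 170)

#78e0b4 → (120, 224, 180); #1abc9c → (26, 188, 156).
R = 120 + 0.4 × (26 − 120) = 120 + 0.4 × -94 = 82.4 → 82
G = 224 + 0.4 × (188 − 224) = 224 + 0.4 × -36 = 209.6 → 210
B = 180 + 0.4 × (156 − 180) = 180 + 0.4 × -24 = 170.4 → 170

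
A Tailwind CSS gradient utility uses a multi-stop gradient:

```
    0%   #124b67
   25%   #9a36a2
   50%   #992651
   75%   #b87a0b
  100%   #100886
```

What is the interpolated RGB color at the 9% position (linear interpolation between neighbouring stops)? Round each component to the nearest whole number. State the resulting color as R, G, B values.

9% lies between the 0% and 25% stops, so the local fraction is t = (9 − 0)/(25 − 0) = 9/25 ≈ 0.36.
#124b67 → (18, 75, 103); #9a36a2 → (154, 54, 162).
R = 18 + 0.36 × (154 − 18) = 66.96 → 67
G = 75 + 0.36 × (54 − 75) = 67.44 → 67
B = 103 + 0.36 × (162 − 103) = 124.24 → 124

(67, 67, 124)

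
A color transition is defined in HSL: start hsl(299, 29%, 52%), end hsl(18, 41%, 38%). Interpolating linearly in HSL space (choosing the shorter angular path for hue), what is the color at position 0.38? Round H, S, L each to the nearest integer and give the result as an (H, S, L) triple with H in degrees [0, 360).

(329, 34, 47)

Hue: 18 − 299 = -281°, but |-281| > 180 so the shorter arc goes the other way: Δh = -281 + 360 = 79°.
H = 299 + 0.38 × (79) = 329.02 → 329°
S = 29 + 0.38 × (41 − 29) = 33.56 → 34%
L = 52 + 0.38 × (38 − 52) = 46.68 → 47%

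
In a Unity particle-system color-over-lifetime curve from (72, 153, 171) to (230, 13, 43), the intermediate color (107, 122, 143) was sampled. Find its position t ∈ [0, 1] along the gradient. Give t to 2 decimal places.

Invert the lerp on the R channel (largest span, 158): t = (107 − 72) / (230 − 72) = 35/158 = 0.22152.
Check on G: (122 − 153)/(13 − 153) = 0.2214 ✓

0.22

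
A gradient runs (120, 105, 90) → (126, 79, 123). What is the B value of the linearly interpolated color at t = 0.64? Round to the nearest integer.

B = 90 + 0.64 × (123 − 90) = 111.12 → 111

111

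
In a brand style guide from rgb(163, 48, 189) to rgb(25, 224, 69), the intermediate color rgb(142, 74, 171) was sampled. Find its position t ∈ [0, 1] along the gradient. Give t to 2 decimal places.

0.15

Invert the lerp on the G channel (largest span, 176): t = (74 − 48) / (224 − 48) = 26/176 = 0.14773.
Check on R: (142 − 163)/(25 − 163) = 0.1522 ✓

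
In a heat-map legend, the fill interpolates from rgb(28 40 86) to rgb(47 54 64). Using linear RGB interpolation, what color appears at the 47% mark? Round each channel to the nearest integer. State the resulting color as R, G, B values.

47% corresponds to t = 0.47.
R = 28 + 0.47 × (47 − 28) = 28 + 0.47 × 19 = 36.93 → 37
G = 40 + 0.47 × (54 − 40) = 40 + 0.47 × 14 = 46.58 → 47
B = 86 + 0.47 × (64 − 86) = 86 + 0.47 × -22 = 75.66 → 76

(37, 47, 76)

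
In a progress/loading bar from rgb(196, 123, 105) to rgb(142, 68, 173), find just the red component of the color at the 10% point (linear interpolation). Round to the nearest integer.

R = 196 + 0.1 × (142 − 196) = 190.6 → 191

191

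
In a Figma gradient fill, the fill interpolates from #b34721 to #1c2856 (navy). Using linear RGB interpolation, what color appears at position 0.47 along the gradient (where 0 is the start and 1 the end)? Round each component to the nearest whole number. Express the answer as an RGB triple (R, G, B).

(108, 56, 58)

#b34721 → (179, 71, 33); #1c2856 → (28, 40, 86).
R = 179 + 0.47 × (28 − 179) = 179 + 0.47 × -151 = 108.03 → 108
G = 71 + 0.47 × (40 − 71) = 71 + 0.47 × -31 = 56.43 → 56
B = 33 + 0.47 × (86 − 33) = 33 + 0.47 × 53 = 57.91 → 58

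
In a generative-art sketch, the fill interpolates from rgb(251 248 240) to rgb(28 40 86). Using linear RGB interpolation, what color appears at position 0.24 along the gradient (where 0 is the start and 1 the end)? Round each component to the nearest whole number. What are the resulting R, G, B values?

R = 251 + 0.24 × (28 − 251) = 251 + 0.24 × -223 = 197.48 → 197
G = 248 + 0.24 × (40 − 248) = 248 + 0.24 × -208 = 198.08 → 198
B = 240 + 0.24 × (86 − 240) = 240 + 0.24 × -154 = 203.04 → 203

(197, 198, 203)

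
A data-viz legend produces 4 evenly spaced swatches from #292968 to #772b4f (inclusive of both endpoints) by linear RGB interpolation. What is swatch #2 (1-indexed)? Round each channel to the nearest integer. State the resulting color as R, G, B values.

With 4 swatches and endpoints inclusive, swatch 2 sits at t = (2 − 1)/(4 − 1) = 1/3 ≈ 0.3333.
#292968 → (41, 41, 104); #772b4f → (119, 43, 79).
R = 41 + 0.3333 × (119 − 41) = 66.997 → 67
G = 41 + 0.3333 × (43 − 41) = 41.667 → 42
B = 104 + 0.3333 × (79 − 104) = 95.668 → 96

(67, 42, 96)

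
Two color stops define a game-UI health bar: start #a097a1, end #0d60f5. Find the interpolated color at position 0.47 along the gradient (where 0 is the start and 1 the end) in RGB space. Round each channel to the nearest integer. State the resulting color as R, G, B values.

#a097a1 → (160, 151, 161); #0d60f5 → (13, 96, 245).
R = 160 + 0.47 × (13 − 160) = 160 + 0.47 × -147 = 90.91 → 91
G = 151 + 0.47 × (96 − 151) = 151 + 0.47 × -55 = 125.15 → 125
B = 161 + 0.47 × (245 − 161) = 161 + 0.47 × 84 = 200.48 → 200

(91, 125, 200)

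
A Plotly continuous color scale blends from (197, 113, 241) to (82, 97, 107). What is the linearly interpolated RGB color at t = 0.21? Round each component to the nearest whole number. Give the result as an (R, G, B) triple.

R = 197 + 0.21 × (82 − 197) = 197 + 0.21 × -115 = 172.85 → 173
G = 113 + 0.21 × (97 − 113) = 113 + 0.21 × -16 = 109.64 → 110
B = 241 + 0.21 × (107 − 241) = 241 + 0.21 × -134 = 212.86 → 213
So the blended color is (173, 110, 213), about #ad6ed5.

(173, 110, 213)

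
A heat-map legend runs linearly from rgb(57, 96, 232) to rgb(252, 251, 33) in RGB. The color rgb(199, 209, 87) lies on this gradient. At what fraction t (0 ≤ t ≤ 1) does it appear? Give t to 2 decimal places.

Invert the lerp on the B channel (largest span, 199): t = (87 − 232) / (33 − 232) = -145/-199 = 0.72864.
Check on R: (199 − 57)/(252 − 57) = 0.7282 ✓

0.73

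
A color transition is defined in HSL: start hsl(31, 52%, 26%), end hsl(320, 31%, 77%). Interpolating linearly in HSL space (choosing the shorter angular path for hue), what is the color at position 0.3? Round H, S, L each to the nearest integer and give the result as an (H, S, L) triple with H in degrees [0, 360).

(10, 46, 41)

Hue: 320 − 31 = 289°, but |289| > 180 so the shorter arc goes the other way: Δh = 289 − 360 = -71°.
H = 31 + 0.3 × (-71) = 9.7 → 10°
S = 52 + 0.3 × (31 − 52) = 45.7 → 46%
L = 26 + 0.3 × (77 − 26) = 41.3 → 41%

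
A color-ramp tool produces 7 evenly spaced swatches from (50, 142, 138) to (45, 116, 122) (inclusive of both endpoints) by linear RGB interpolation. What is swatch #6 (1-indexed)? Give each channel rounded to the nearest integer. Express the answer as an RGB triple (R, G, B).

With 7 swatches and endpoints inclusive, swatch 6 sits at t = (6 − 1)/(7 − 1) = 5/6 ≈ 0.8333.
R = 50 + 0.8333 × (45 − 50) = 45.834 → 46
G = 142 + 0.8333 × (116 − 142) = 120.334 → 120
B = 138 + 0.8333 × (122 − 138) = 124.667 → 125

(46, 120, 125)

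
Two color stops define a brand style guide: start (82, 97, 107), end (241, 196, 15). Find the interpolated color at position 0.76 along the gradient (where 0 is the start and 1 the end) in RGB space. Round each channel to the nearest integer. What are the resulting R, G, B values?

R = 82 + 0.76 × (241 − 82) = 82 + 0.76 × 159 = 202.84 → 203
G = 97 + 0.76 × (196 − 97) = 97 + 0.76 × 99 = 172.24 → 172
B = 107 + 0.76 × (15 − 107) = 107 + 0.76 × -92 = 37.08 → 37
So the blended color is (203, 172, 37), about #cbac25.

(203, 172, 37)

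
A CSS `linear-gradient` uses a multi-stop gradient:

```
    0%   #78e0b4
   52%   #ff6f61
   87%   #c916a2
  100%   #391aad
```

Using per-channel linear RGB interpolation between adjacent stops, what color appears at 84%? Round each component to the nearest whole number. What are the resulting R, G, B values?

84% lies between the 52% and 87% stops, so the local fraction is t = (84 − 52)/(87 − 52) = 32/35 ≈ 0.9143.
#ff6f61 → (255, 111, 97); #c916a2 → (201, 22, 162).
R = 255 + 0.9143 × (201 − 255) = 205.628 → 206
G = 111 + 0.9143 × (22 − 111) = 29.627 → 30
B = 97 + 0.9143 × (162 − 97) = 156.429 → 156

(206, 30, 156)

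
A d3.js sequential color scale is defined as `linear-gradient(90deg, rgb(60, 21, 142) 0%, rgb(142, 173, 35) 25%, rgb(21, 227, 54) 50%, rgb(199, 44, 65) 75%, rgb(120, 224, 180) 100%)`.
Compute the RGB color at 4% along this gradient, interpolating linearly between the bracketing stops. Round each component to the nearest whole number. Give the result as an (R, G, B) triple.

4% lies between the 0% and 25% stops, so the local fraction is t = (4 − 0)/(25 − 0) = 4/25 ≈ 0.16.
R = 60 + 0.16 × (142 − 60) = 73.12 → 73
G = 21 + 0.16 × (173 − 21) = 45.32 → 45
B = 142 + 0.16 × (35 − 142) = 124.88 → 125

(73, 45, 125)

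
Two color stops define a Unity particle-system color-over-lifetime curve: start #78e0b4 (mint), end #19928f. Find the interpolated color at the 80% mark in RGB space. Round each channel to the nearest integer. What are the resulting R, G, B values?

#78e0b4 → (120, 224, 180); #19928f → (25, 146, 143).
80% corresponds to t = 0.8.
R = 120 + 0.8 × (25 − 120) = 120 + 0.8 × -95 = 44 → 44
G = 224 + 0.8 × (146 − 224) = 224 + 0.8 × -78 = 161.6 → 162
B = 180 + 0.8 × (143 − 180) = 180 + 0.8 × -37 = 150.4 → 150

(44, 162, 150)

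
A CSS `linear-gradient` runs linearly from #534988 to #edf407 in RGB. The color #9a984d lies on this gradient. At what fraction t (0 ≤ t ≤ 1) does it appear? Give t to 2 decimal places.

Invert the lerp on the G channel (largest span, 171): t = (152 − 73) / (244 − 73) = 79/171 = 0.46199.
Check on R: (154 − 83)/(237 − 83) = 0.461 ✓

0.46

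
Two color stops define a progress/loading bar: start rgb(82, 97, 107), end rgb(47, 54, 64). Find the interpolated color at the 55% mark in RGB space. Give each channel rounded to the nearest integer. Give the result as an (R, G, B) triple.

(63, 73, 83)

55% corresponds to t = 0.55.
R = 82 + 0.55 × (47 − 82) = 82 + 0.55 × -35 = 62.75 → 63
G = 97 + 0.55 × (54 − 97) = 97 + 0.55 × -43 = 73.35 → 73
B = 107 + 0.55 × (64 − 107) = 107 + 0.55 × -43 = 83.35 → 83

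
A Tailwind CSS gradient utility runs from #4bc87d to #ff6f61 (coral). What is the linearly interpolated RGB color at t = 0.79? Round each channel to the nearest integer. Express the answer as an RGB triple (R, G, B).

#4bc87d → (75, 200, 125); #ff6f61 → (255, 111, 97).
R = 75 + 0.79 × (255 − 75) = 75 + 0.79 × 180 = 217.2 → 217
G = 200 + 0.79 × (111 − 200) = 200 + 0.79 × -89 = 129.69 → 130
B = 125 + 0.79 × (97 − 125) = 125 + 0.79 × -28 = 102.88 → 103
So the blended color is (217, 130, 103), about #d98267.

(217, 130, 103)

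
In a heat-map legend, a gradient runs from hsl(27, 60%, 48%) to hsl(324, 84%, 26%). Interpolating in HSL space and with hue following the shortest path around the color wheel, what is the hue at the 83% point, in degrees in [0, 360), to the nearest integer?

335

Hue: 324 − 27 = 297°, but |297| > 180 so the shorter arc goes the other way: Δh = 297 − 360 = -63°.
H = 27 + 0.83 × (-63) = -25.29 → -25 → -25 mod 360 = 335°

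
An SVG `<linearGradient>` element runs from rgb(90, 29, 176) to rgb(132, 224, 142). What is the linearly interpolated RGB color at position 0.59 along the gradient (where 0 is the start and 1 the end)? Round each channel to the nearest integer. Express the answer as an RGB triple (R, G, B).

(115, 144, 156)

R = 90 + 0.59 × (132 − 90) = 90 + 0.59 × 42 = 114.78 → 115
G = 29 + 0.59 × (224 − 29) = 29 + 0.59 × 195 = 144.05 → 144
B = 176 + 0.59 × (142 − 176) = 176 + 0.59 × -34 = 155.94 → 156
So the blended color is (115, 144, 156), about #73909c.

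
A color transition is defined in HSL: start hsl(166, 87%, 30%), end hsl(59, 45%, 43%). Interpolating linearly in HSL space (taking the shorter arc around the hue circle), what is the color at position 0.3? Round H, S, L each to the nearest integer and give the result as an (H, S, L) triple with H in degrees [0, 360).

Hue arc: Δh = 59 − 166 = -107° (|Δh| ≤ 180, already the shorter path).
H = 166 + 0.3 × (-107) = 133.9 → 134°
S = 87 + 0.3 × (45 − 87) = 74.4 → 74%
L = 30 + 0.3 × (43 − 30) = 33.9 → 34%

(134, 74, 34)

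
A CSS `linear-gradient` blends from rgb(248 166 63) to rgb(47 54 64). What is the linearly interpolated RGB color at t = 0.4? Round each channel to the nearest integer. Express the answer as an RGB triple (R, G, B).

(168, 121, 63)

R = 248 + 0.4 × (47 − 248) = 248 + 0.4 × -201 = 167.6 → 168
G = 166 + 0.4 × (54 − 166) = 166 + 0.4 × -112 = 121.2 → 121
B = 63 + 0.4 × (64 − 63) = 63 + 0.4 × 1 = 63.4 → 63
So the blended color is (168, 121, 63), about #a8793f.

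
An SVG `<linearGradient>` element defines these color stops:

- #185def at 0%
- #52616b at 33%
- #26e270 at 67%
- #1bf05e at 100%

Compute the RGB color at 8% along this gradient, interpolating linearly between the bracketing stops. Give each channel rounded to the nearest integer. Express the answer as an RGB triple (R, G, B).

8% lies between the 0% and 33% stops, so the local fraction is t = (8 − 0)/(33 − 0) = 8/33 ≈ 0.2424.
#185def → (24, 93, 239); #52616b → (82, 97, 107).
R = 24 + 0.2424 × (82 − 24) = 38.059 → 38
G = 93 + 0.2424 × (97 − 93) = 93.97 → 94
B = 239 + 0.2424 × (107 − 239) = 207.003 → 207

(38, 94, 207)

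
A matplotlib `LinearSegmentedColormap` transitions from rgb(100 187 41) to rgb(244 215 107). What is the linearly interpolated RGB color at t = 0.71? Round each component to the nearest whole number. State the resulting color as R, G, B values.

R = 100 + 0.71 × (244 − 100) = 100 + 0.71 × 144 = 202.24 → 202
G = 187 + 0.71 × (215 − 187) = 187 + 0.71 × 28 = 206.88 → 207
B = 41 + 0.71 × (107 − 41) = 41 + 0.71 × 66 = 87.86 → 88
So the blended color is (202, 207, 88), about #cacf58.

(202, 207, 88)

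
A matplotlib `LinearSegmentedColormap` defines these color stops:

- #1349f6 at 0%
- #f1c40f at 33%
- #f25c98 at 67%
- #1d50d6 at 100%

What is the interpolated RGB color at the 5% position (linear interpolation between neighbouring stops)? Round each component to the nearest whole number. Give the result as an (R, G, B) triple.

(53, 92, 211)

5% lies between the 0% and 33% stops, so the local fraction is t = (5 − 0)/(33 − 0) = 5/33 ≈ 0.1515.
#1349f6 → (19, 73, 246); #f1c40f → (241, 196, 15).
R = 19 + 0.1515 × (241 − 19) = 52.633 → 53
G = 73 + 0.1515 × (196 − 73) = 91.635 → 92
B = 246 + 0.1515 × (15 − 246) = 211.004 → 211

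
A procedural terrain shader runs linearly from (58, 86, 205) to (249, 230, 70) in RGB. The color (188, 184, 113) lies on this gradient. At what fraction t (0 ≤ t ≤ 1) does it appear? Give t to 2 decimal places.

0.68

Invert the lerp on the R channel (largest span, 191): t = (188 − 58) / (249 − 58) = 130/191 = 0.68063.
Check on G: (184 − 86)/(230 − 86) = 0.6806 ✓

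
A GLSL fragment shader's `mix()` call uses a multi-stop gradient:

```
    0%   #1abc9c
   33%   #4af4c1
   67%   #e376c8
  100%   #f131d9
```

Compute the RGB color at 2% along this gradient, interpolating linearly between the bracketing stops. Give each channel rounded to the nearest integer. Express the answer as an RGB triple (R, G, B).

(29, 191, 158)

2% lies between the 0% and 33% stops, so the local fraction is t = (2 − 0)/(33 − 0) = 2/33 ≈ 0.0606.
#1abc9c → (26, 188, 156); #4af4c1 → (74, 244, 193).
R = 26 + 0.0606 × (74 − 26) = 28.909 → 29
G = 188 + 0.0606 × (244 − 188) = 191.394 → 191
B = 156 + 0.0606 × (193 − 156) = 158.242 → 158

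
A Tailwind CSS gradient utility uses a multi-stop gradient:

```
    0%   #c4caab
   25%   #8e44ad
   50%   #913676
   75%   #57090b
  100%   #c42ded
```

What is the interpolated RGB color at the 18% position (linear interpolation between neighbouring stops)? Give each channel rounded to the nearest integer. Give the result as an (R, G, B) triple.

(157, 106, 172)

18% lies between the 0% and 25% stops, so the local fraction is t = (18 − 0)/(25 − 0) = 18/25 ≈ 0.72.
#c4caab → (196, 202, 171); #8e44ad → (142, 68, 173).
R = 196 + 0.72 × (142 − 196) = 157.12 → 157
G = 202 + 0.72 × (68 − 202) = 105.52 → 106
B = 171 + 0.72 × (173 − 171) = 172.44 → 172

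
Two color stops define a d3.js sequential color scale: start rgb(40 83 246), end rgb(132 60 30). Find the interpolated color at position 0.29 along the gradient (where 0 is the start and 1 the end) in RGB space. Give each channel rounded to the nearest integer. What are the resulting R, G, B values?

(67, 76, 183)

R = 40 + 0.29 × (132 − 40) = 40 + 0.29 × 92 = 66.68 → 67
G = 83 + 0.29 × (60 − 83) = 83 + 0.29 × -23 = 76.33 → 76
B = 246 + 0.29 × (30 − 246) = 246 + 0.29 × -216 = 183.36 → 183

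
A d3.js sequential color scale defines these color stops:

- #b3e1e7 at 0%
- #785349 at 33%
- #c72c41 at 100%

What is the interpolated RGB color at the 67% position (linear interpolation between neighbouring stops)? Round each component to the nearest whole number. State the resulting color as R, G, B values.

(160, 63, 69)

67% lies between the 33% and 100% stops, so the local fraction is t = (67 − 33)/(100 − 33) = 34/67 ≈ 0.5075.
#785349 → (120, 83, 73); #c72c41 → (199, 44, 65).
R = 120 + 0.5075 × (199 − 120) = 160.093 → 160
G = 83 + 0.5075 × (44 − 83) = 63.208 → 63
B = 73 + 0.5075 × (65 − 73) = 68.94 → 69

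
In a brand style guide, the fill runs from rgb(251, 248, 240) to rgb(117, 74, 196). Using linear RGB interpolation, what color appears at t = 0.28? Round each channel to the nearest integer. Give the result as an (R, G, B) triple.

R = 251 + 0.28 × (117 − 251) = 251 + 0.28 × -134 = 213.48 → 213
G = 248 + 0.28 × (74 − 248) = 248 + 0.28 × -174 = 199.28 → 199
B = 240 + 0.28 × (196 − 240) = 240 + 0.28 × -44 = 227.68 → 228
So the blended color is (213, 199, 228), about #d5c7e4.

(213, 199, 228)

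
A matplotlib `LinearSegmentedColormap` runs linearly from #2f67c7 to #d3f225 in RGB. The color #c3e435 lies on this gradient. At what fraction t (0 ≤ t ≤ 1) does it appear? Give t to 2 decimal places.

Invert the lerp on the R channel (largest span, 164): t = (195 − 47) / (211 − 47) = 148/164 = 0.90244.
Check on G: (228 − 103)/(242 − 103) = 0.8993 ✓

0.90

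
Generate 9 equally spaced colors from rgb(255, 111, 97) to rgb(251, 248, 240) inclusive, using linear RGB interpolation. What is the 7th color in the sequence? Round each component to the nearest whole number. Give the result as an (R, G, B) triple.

(252, 214, 204)

With 9 swatches and endpoints inclusive, swatch 7 sits at t = (7 − 1)/(9 − 1) = 6/8 ≈ 0.75.
R = 255 + 0.75 × (251 − 255) = 252 → 252
G = 111 + 0.75 × (248 − 111) = 213.75 → 214
B = 97 + 0.75 × (240 − 97) = 204.25 → 204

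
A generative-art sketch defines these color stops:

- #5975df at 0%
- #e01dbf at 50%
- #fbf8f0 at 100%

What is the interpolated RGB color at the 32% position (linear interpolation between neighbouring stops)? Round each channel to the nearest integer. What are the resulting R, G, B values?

32% lies between the 0% and 50% stops, so the local fraction is t = (32 − 0)/(50 − 0) = 32/50 ≈ 0.64.
#5975df → (89, 117, 223); #e01dbf → (224, 29, 191).
R = 89 + 0.64 × (224 − 89) = 175.4 → 175
G = 117 + 0.64 × (29 − 117) = 60.68 → 61
B = 223 + 0.64 × (191 − 223) = 202.52 → 203

(175, 61, 203)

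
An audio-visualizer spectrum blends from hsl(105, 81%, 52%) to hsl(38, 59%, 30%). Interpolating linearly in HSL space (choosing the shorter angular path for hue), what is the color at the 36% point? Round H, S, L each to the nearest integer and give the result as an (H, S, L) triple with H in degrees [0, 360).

(81, 73, 44)

Hue arc: Δh = 38 − 105 = -67° (|Δh| ≤ 180, already the shorter path).
H = 105 + 0.36 × (-67) = 80.88 → 81°
S = 81 + 0.36 × (59 − 81) = 73.08 → 73%
L = 52 + 0.36 × (30 − 52) = 44.08 → 44%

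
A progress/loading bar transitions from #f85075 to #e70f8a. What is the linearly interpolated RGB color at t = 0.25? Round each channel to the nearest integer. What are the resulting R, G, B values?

#f85075 → (248, 80, 117); #e70f8a → (231, 15, 138).
R = 248 + 0.25 × (231 − 248) = 248 + 0.25 × -17 = 243.75 → 244
G = 80 + 0.25 × (15 − 80) = 80 + 0.25 × -65 = 63.75 → 64
B = 117 + 0.25 × (138 − 117) = 117 + 0.25 × 21 = 122.25 → 122

(244, 64, 122)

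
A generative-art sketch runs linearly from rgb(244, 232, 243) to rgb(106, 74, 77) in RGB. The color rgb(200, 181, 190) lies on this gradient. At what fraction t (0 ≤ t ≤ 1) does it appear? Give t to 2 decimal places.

0.32

Invert the lerp on the B channel (largest span, 166): t = (190 − 243) / (77 − 243) = -53/-166 = 0.31928.
Check on R: (200 − 244)/(106 − 244) = 0.3188 ✓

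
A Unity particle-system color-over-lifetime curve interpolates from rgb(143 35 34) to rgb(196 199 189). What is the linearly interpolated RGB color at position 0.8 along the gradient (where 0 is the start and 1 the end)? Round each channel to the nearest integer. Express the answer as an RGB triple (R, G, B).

R = 143 + 0.8 × (196 − 143) = 143 + 0.8 × 53 = 185.4 → 185
G = 35 + 0.8 × (199 − 35) = 35 + 0.8 × 164 = 166.2 → 166
B = 34 + 0.8 × (189 − 34) = 34 + 0.8 × 155 = 158 → 158

(185, 166, 158)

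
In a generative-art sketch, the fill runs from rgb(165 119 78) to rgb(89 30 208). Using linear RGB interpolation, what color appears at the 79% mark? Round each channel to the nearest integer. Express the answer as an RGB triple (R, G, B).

79% corresponds to t = 0.79.
R = 165 + 0.79 × (89 − 165) = 165 + 0.79 × -76 = 104.96 → 105
G = 119 + 0.79 × (30 − 119) = 119 + 0.79 × -89 = 48.69 → 49
B = 78 + 0.79 × (208 − 78) = 78 + 0.79 × 130 = 180.7 → 181

(105, 49, 181)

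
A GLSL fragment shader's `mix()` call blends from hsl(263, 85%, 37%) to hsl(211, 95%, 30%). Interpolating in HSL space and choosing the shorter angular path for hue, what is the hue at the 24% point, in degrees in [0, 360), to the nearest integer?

251

Hue arc: Δh = 211 − 263 = -52° (|Δh| ≤ 180, already the shorter path).
H = 263 + 0.24 × (-52) = 250.52 → 251°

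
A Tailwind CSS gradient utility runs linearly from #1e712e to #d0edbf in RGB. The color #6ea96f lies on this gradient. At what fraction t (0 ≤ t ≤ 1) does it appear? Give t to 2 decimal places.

0.45

Invert the lerp on the R channel (largest span, 178): t = (110 − 30) / (208 − 30) = 80/178 = 0.44944.
Check on G: (169 − 113)/(237 − 113) = 0.4516 ✓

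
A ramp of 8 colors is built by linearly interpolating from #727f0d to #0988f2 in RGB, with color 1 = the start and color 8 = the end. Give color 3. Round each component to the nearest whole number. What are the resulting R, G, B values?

(84, 130, 78)

With 8 swatches and endpoints inclusive, swatch 3 sits at t = (3 − 1)/(8 − 1) = 2/7 ≈ 0.2857.
#727f0d → (114, 127, 13); #0988f2 → (9, 136, 242).
R = 114 + 0.2857 × (9 − 114) = 84.001 → 84
G = 127 + 0.2857 × (136 − 127) = 129.571 → 130
B = 13 + 0.2857 × (242 − 13) = 78.425 → 78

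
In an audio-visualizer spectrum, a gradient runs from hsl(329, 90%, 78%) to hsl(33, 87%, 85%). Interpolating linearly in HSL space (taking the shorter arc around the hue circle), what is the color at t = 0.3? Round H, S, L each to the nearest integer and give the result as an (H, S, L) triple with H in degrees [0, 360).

Hue: 33 − 329 = -296°, but |-296| > 180 so the shorter arc goes the other way: Δh = -296 + 360 = 64°.
H = 329 + 0.3 × (64) = 348.2 → 348°
S = 90 + 0.3 × (87 − 90) = 89.1 → 89%
L = 78 + 0.3 × (85 − 78) = 80.1 → 80%

(348, 89, 80)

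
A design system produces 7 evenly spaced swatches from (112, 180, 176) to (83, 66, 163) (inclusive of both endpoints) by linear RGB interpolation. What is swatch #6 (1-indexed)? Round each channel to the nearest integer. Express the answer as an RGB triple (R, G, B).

(88, 85, 165)

With 7 swatches and endpoints inclusive, swatch 6 sits at t = (6 − 1)/(7 − 1) = 5/6 ≈ 0.8333.
R = 112 + 0.8333 × (83 − 112) = 87.834 → 88
G = 180 + 0.8333 × (66 − 180) = 85.004 → 85
B = 176 + 0.8333 × (163 − 176) = 165.167 → 165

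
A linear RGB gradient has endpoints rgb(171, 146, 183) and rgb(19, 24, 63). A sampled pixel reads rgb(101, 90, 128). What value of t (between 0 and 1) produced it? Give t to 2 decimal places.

Invert the lerp on the R channel (largest span, 152): t = (101 − 171) / (19 − 171) = -70/-152 = 0.46053.
Check on G: (90 − 146)/(24 − 146) = 0.459 ✓

0.46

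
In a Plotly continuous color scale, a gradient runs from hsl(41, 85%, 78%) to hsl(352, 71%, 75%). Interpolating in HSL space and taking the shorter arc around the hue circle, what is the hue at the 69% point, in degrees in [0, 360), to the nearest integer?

Hue: 352 − 41 = 311°, but |311| > 180 so the shorter arc goes the other way: Δh = 311 − 360 = -49°.
H = 41 + 0.69 × (-49) = 7.19 → 7°

7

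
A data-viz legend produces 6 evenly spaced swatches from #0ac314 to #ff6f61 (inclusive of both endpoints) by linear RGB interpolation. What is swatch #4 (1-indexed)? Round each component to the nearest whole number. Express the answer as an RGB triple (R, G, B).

With 6 swatches and endpoints inclusive, swatch 4 sits at t = (4 − 1)/(6 − 1) = 3/5 ≈ 0.6.
#0ac314 → (10, 195, 20); #ff6f61 → (255, 111, 97).
R = 10 + 0.6 × (255 − 10) = 157 → 157
G = 195 + 0.6 × (111 − 195) = 144.6 → 145
B = 20 + 0.6 × (97 − 20) = 66.2 → 66

(157, 145, 66)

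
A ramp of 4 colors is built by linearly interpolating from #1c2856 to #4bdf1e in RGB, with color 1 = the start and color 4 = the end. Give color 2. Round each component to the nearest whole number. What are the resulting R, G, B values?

With 4 swatches and endpoints inclusive, swatch 2 sits at t = (2 − 1)/(4 − 1) = 1/3 ≈ 0.3333.
#1c2856 → (28, 40, 86); #4bdf1e → (75, 223, 30).
R = 28 + 0.3333 × (75 − 28) = 43.665 → 44
G = 40 + 0.3333 × (223 − 40) = 100.994 → 101
B = 86 + 0.3333 × (30 − 86) = 67.335 → 67

(44, 101, 67)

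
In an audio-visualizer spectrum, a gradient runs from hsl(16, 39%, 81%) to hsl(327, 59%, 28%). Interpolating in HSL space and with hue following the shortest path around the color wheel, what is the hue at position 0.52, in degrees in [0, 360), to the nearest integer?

Hue: 327 − 16 = 311°, but |311| > 180 so the shorter arc goes the other way: Δh = 311 − 360 = -49°.
H = 16 + 0.52 × (-49) = -9.48 → -9 → -9 mod 360 = 351°

351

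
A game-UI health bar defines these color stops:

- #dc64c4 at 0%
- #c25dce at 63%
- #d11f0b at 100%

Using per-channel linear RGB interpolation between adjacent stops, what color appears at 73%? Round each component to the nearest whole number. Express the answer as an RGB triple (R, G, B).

(198, 76, 153)

73% lies between the 63% and 100% stops, so the local fraction is t = (73 − 63)/(100 − 63) = 10/37 ≈ 0.2703.
#c25dce → (194, 93, 206); #d11f0b → (209, 31, 11).
R = 194 + 0.2703 × (209 − 194) = 198.054 → 198
G = 93 + 0.2703 × (31 − 93) = 76.241 → 76
B = 206 + 0.2703 × (11 − 206) = 153.292 → 153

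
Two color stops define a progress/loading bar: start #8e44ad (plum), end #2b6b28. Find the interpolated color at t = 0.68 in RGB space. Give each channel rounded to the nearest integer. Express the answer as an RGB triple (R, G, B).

#8e44ad → (142, 68, 173); #2b6b28 → (43, 107, 40).
R = 142 + 0.68 × (43 − 142) = 142 + 0.68 × -99 = 74.68 → 75
G = 68 + 0.68 × (107 − 68) = 68 + 0.68 × 39 = 94.52 → 95
B = 173 + 0.68 × (40 − 173) = 173 + 0.68 × -133 = 82.56 → 83

(75, 95, 83)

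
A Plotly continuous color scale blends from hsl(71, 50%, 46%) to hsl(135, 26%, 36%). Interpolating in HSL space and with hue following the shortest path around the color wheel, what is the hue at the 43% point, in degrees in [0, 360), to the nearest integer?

99

Hue arc: Δh = 135 − 71 = 64° (|Δh| ≤ 180, already the shorter path).
H = 71 + 0.43 × (64) = 98.52 → 99°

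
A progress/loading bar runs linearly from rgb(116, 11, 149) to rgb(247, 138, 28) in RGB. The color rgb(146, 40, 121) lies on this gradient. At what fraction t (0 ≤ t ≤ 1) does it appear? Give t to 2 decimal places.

Invert the lerp on the R channel (largest span, 131): t = (146 − 116) / (247 − 116) = 30/131 = 0.22901.
Check on G: (40 − 11)/(138 − 11) = 0.2283 ✓

0.23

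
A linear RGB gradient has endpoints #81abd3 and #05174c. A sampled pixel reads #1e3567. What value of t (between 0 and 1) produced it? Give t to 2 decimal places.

Invert the lerp on the G channel (largest span, 148): t = (53 − 171) / (23 − 171) = -118/-148 = 0.7973.
Check on R: (30 − 129)/(5 − 129) = 0.7984 ✓

0.80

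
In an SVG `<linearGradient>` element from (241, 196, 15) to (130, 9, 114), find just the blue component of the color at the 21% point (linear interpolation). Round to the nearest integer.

36

B = 15 + 0.21 × (114 − 15) = 35.79 → 36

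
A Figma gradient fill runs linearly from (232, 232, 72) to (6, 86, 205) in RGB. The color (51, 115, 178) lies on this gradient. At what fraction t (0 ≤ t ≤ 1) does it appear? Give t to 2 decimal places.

Invert the lerp on the R channel (largest span, 226): t = (51 − 232) / (6 − 232) = -181/-226 = 0.80088.
Check on G: (115 − 232)/(86 − 232) = 0.8014 ✓

0.80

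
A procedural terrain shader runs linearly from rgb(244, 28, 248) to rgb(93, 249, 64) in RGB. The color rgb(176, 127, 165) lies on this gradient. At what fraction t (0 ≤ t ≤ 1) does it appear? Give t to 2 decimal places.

Invert the lerp on the G channel (largest span, 221): t = (127 − 28) / (249 − 28) = 99/221 = 0.44796.
Check on R: (176 − 244)/(93 − 244) = 0.4503 ✓

0.45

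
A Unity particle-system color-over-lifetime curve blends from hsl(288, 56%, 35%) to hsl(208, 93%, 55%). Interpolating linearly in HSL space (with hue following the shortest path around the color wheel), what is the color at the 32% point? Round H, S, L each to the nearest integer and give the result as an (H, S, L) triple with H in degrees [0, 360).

(262, 68, 41)

Hue arc: Δh = 208 − 288 = -80° (|Δh| ≤ 180, already the shorter path).
H = 288 + 0.32 × (-80) = 262.4 → 262°
S = 56 + 0.32 × (93 − 56) = 67.84 → 68%
L = 35 + 0.32 × (55 − 35) = 41.4 → 41%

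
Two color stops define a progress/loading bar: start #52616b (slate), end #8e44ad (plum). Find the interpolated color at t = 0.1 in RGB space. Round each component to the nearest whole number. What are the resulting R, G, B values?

(88, 94, 114)

#52616b → (82, 97, 107); #8e44ad → (142, 68, 173).
R = 82 + 0.1 × (142 − 82) = 82 + 0.1 × 60 = 88 → 88
G = 97 + 0.1 × (68 − 97) = 97 + 0.1 × -29 = 94.1 → 94
B = 107 + 0.1 × (173 − 107) = 107 + 0.1 × 66 = 113.6 → 114
So the blended color is (88, 94, 114), about #585e72.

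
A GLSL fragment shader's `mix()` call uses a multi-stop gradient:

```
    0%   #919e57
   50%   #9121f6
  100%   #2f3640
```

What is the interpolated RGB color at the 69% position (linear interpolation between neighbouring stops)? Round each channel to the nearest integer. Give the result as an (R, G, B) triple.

(108, 41, 177)

69% lies between the 50% and 100% stops, so the local fraction is t = (69 − 50)/(100 − 50) = 19/50 ≈ 0.38.
#9121f6 → (145, 33, 246); #2f3640 → (47, 54, 64).
R = 145 + 0.38 × (47 − 145) = 107.76 → 108
G = 33 + 0.38 × (54 − 33) = 40.98 → 41
B = 246 + 0.38 × (64 − 246) = 176.84 → 177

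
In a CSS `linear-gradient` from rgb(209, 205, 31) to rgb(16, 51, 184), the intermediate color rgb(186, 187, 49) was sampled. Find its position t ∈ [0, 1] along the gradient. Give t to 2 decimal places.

0.12

Invert the lerp on the R channel (largest span, 193): t = (186 − 209) / (16 − 209) = -23/-193 = 0.11917.
Check on G: (187 − 205)/(51 − 205) = 0.1169 ✓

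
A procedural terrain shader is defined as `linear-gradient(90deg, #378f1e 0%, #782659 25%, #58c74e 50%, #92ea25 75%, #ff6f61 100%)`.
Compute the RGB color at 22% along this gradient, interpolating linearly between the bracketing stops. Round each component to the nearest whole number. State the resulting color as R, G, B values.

22% lies between the 0% and 25% stops, so the local fraction is t = (22 − 0)/(25 − 0) = 22/25 ≈ 0.88.
#378f1e → (55, 143, 30); #782659 → (120, 38, 89).
R = 55 + 0.88 × (120 − 55) = 112.2 → 112
G = 143 + 0.88 × (38 − 143) = 50.6 → 51
B = 30 + 0.88 × (89 − 30) = 81.92 → 82

(112, 51, 82)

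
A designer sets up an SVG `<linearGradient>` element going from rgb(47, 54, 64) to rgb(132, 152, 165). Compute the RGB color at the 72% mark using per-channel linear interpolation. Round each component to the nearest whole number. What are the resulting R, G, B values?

72% corresponds to t = 0.72.
R = 47 + 0.72 × (132 − 47) = 47 + 0.72 × 85 = 108.2 → 108
G = 54 + 0.72 × (152 − 54) = 54 + 0.72 × 98 = 124.56 → 125
B = 64 + 0.72 × (165 − 64) = 64 + 0.72 × 101 = 136.72 → 137
So the blended color is (108, 125, 137), about #6c7d89.

(108, 125, 137)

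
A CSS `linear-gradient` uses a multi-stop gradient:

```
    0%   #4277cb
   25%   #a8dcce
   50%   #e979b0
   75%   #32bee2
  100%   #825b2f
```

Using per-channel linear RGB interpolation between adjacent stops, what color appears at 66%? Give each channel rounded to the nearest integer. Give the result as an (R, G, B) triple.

66% lies between the 50% and 75% stops, so the local fraction is t = (66 − 50)/(75 − 50) = 16/25 ≈ 0.64.
#e979b0 → (233, 121, 176); #32bee2 → (50, 190, 226).
R = 233 + 0.64 × (50 − 233) = 115.88 → 116
G = 121 + 0.64 × (190 − 121) = 165.16 → 165
B = 176 + 0.64 × (226 − 176) = 208 → 208

(116, 165, 208)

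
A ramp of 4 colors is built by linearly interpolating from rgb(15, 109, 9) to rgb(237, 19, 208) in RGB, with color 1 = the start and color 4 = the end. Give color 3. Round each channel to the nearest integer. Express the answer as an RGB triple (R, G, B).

With 4 swatches and endpoints inclusive, swatch 3 sits at t = (3 − 1)/(4 − 1) = 2/3 ≈ 0.6667.
R = 15 + 0.6667 × (237 − 15) = 163.007 → 163
G = 109 + 0.6667 × (19 − 109) = 48.997 → 49
B = 9 + 0.6667 × (208 − 9) = 141.673 → 142

(163, 49, 142)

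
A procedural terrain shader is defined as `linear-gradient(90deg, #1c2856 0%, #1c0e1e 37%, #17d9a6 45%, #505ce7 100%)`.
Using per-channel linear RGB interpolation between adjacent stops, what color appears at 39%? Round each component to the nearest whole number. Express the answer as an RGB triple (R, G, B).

39% lies between the 37% and 45% stops, so the local fraction is t = (39 − 37)/(45 − 37) = 2/8 ≈ 0.25.
#1c0e1e → (28, 14, 30); #17d9a6 → (23, 217, 166).
R = 28 + 0.25 × (23 − 28) = 26.75 → 27
G = 14 + 0.25 × (217 − 14) = 64.75 → 65
B = 30 + 0.25 × (166 − 30) = 64 → 64

(27, 65, 64)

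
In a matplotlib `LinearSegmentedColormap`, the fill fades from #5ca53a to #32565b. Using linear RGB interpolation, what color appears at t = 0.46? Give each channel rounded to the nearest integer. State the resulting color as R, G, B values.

#5ca53a → (92, 165, 58); #32565b → (50, 86, 91).
R = 92 + 0.46 × (50 − 92) = 92 + 0.46 × -42 = 72.68 → 73
G = 165 + 0.46 × (86 − 165) = 165 + 0.46 × -79 = 128.66 → 129
B = 58 + 0.46 × (91 − 58) = 58 + 0.46 × 33 = 73.18 → 73
So the blended color is (73, 129, 73), about #498149.

(73, 129, 73)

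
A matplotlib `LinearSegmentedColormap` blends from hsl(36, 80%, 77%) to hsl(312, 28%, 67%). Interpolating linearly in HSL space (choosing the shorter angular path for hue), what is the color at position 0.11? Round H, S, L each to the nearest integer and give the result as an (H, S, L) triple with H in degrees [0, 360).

Hue: 312 − 36 = 276°, but |276| > 180 so the shorter arc goes the other way: Δh = 276 − 360 = -84°.
H = 36 + 0.11 × (-84) = 26.76 → 27°
S = 80 + 0.11 × (28 − 80) = 74.28 → 74%
L = 77 + 0.11 × (67 − 77) = 75.9 → 76%

(27, 74, 76)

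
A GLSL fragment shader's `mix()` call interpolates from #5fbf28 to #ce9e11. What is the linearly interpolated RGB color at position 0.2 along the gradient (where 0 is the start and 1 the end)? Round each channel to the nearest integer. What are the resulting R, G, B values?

(117, 184, 35)

#5fbf28 → (95, 191, 40); #ce9e11 → (206, 158, 17).
R = 95 + 0.2 × (206 − 95) = 95 + 0.2 × 111 = 117.2 → 117
G = 191 + 0.2 × (158 − 191) = 191 + 0.2 × -33 = 184.4 → 184
B = 40 + 0.2 × (17 − 40) = 40 + 0.2 × -23 = 35.4 → 35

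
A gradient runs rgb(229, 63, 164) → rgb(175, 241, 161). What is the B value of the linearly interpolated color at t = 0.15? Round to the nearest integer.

B = 164 + 0.15 × (161 − 164) = 163.55 → 164

164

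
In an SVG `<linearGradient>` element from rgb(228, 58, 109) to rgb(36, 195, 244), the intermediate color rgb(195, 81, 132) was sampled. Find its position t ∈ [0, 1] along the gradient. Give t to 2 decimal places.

Invert the lerp on the R channel (largest span, 192): t = (195 − 228) / (36 − 228) = -33/-192 = 0.17188.
Check on G: (81 − 58)/(195 − 58) = 0.1679 ✓

0.17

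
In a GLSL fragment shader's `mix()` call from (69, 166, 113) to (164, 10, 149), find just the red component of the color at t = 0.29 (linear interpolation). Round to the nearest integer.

R = 69 + 0.29 × (164 − 69) = 96.55 → 97

97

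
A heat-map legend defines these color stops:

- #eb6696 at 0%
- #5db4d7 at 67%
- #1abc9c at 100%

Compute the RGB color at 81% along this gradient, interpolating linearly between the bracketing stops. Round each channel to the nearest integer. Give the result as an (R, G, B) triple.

81% lies between the 67% and 100% stops, so the local fraction is t = (81 − 67)/(100 − 67) = 14/33 ≈ 0.4242.
#5db4d7 → (93, 180, 215); #1abc9c → (26, 188, 156).
R = 93 + 0.4242 × (26 − 93) = 64.579 → 65
G = 180 + 0.4242 × (188 − 180) = 183.394 → 183
B = 215 + 0.4242 × (156 − 215) = 189.972 → 190

(65, 183, 190)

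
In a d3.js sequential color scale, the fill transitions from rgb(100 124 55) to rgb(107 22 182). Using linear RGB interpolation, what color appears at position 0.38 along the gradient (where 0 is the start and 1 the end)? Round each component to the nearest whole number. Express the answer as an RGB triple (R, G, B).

(103, 85, 103)

R = 100 + 0.38 × (107 − 100) = 100 + 0.38 × 7 = 102.66 → 103
G = 124 + 0.38 × (22 − 124) = 124 + 0.38 × -102 = 85.24 → 85
B = 55 + 0.38 × (182 − 55) = 55 + 0.38 × 127 = 103.26 → 103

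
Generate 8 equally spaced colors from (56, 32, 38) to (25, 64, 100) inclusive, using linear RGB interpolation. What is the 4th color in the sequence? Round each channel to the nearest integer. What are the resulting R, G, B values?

(43, 46, 65)

With 8 swatches and endpoints inclusive, swatch 4 sits at t = (4 − 1)/(8 − 1) = 3/7 ≈ 0.4286.
R = 56 + 0.4286 × (25 − 56) = 42.713 → 43
G = 32 + 0.4286 × (64 − 32) = 45.715 → 46
B = 38 + 0.4286 × (100 − 38) = 64.573 → 65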